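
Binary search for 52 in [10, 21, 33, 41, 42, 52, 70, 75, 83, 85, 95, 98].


Step 1: lo=0, hi=11, mid=5, val=52

Found at index 5


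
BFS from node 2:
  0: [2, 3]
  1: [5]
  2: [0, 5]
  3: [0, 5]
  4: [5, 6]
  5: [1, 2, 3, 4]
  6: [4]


Visit 2, enqueue [0, 5]
Visit 0, enqueue [3]
Visit 5, enqueue [1, 4]
Visit 3, enqueue []
Visit 1, enqueue []
Visit 4, enqueue [6]
Visit 6, enqueue []

BFS order: [2, 0, 5, 3, 1, 4, 6]


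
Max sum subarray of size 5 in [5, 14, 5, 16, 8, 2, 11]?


[0:5]: 48
[1:6]: 45
[2:7]: 42

Max: 48 at [0:5]


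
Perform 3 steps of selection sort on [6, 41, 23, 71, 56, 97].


Initial: [6, 41, 23, 71, 56, 97]
Step 1: min=6 at 0
  Swap: [6, 41, 23, 71, 56, 97]
Step 2: min=23 at 2
  Swap: [6, 23, 41, 71, 56, 97]
Step 3: min=41 at 2
  Swap: [6, 23, 41, 71, 56, 97]

After 3 steps: [6, 23, 41, 71, 56, 97]


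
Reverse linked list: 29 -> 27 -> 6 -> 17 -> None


Step 1: curr=29, set curr.next=prev(None) | reversed so far: 29
Step 2: curr=27, set curr.next=prev(29) | reversed so far: 27 -> 29
Step 3: curr=6, set curr.next=prev(27) | reversed so far: 6 -> 27 -> 29
Step 4: curr=17, set curr.next=prev(6) | reversed so far: 17 -> 6 -> 27 -> 29

17 -> 6 -> 27 -> 29 -> None


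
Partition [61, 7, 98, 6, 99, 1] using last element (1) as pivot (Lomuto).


Pivot: 1
Place pivot at 0: [1, 7, 98, 6, 99, 61]

Partitioned: [1, 7, 98, 6, 99, 61]


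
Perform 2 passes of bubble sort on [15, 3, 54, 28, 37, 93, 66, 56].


Initial: [15, 3, 54, 28, 37, 93, 66, 56]
Pass 1: [3, 15, 28, 37, 54, 66, 56, 93] (5 swaps)
Pass 2: [3, 15, 28, 37, 54, 56, 66, 93] (1 swaps)

After 2 passes: [3, 15, 28, 37, 54, 56, 66, 93]


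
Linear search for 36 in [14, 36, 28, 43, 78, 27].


i=0: 14!=36
i=1: 36==36 found!

Found at 1, 2 comps


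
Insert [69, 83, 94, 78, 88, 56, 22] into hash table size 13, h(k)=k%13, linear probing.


Insert 69: h=4 -> slot 4
Insert 83: h=5 -> slot 5
Insert 94: h=3 -> slot 3
Insert 78: h=0 -> slot 0
Insert 88: h=10 -> slot 10
Insert 56: h=4, 2 probes -> slot 6
Insert 22: h=9 -> slot 9

Table: [78, None, None, 94, 69, 83, 56, None, None, 22, 88, None, None]


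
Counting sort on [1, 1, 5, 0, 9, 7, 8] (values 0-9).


Input: [1, 1, 5, 0, 9, 7, 8]
Counts: [1, 2, 0, 0, 0, 1, 0, 1, 1, 1]

Sorted: [0, 1, 1, 5, 7, 8, 9]


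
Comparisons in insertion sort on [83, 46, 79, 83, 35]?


Algorithm: insertion sort
Input: [83, 46, 79, 83, 35]
Sorted: [35, 46, 79, 83, 83]

8


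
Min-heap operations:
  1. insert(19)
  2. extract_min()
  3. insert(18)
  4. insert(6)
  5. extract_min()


insert(19) -> [19]
extract_min()->19, []
insert(18) -> [18]
insert(6) -> [6, 18]
extract_min()->6, [18]

Final heap: [18]


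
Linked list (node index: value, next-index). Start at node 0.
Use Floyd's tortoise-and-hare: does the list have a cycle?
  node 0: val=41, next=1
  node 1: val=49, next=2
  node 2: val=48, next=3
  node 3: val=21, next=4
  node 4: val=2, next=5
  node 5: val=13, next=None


Floyd's tortoise (slow, +1) and hare (fast, +2):
  init: slow=0, fast=0
  step 1: slow=1, fast=2
  step 2: slow=2, fast=4
  step 3: fast 4->5->None, no cycle

Cycle: no


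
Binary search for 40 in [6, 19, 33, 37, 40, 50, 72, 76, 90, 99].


Step 1: lo=0, hi=9, mid=4, val=40

Found at index 4


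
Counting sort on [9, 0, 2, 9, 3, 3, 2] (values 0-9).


Input: [9, 0, 2, 9, 3, 3, 2]
Counts: [1, 0, 2, 2, 0, 0, 0, 0, 0, 2]

Sorted: [0, 2, 2, 3, 3, 9, 9]


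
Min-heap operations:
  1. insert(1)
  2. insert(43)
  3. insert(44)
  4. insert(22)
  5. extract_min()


insert(1) -> [1]
insert(43) -> [1, 43]
insert(44) -> [1, 43, 44]
insert(22) -> [1, 22, 44, 43]
extract_min()->1, [22, 43, 44]

Final heap: [22, 43, 44]


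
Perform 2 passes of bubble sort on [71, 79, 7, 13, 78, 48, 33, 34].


Initial: [71, 79, 7, 13, 78, 48, 33, 34]
Pass 1: [71, 7, 13, 78, 48, 33, 34, 79] (6 swaps)
Pass 2: [7, 13, 71, 48, 33, 34, 78, 79] (5 swaps)

After 2 passes: [7, 13, 71, 48, 33, 34, 78, 79]


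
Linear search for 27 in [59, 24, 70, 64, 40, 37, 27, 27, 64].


i=0: 59!=27
i=1: 24!=27
i=2: 70!=27
i=3: 64!=27
i=4: 40!=27
i=5: 37!=27
i=6: 27==27 found!

Found at 6, 7 comps


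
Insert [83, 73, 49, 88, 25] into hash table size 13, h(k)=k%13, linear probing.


Insert 83: h=5 -> slot 5
Insert 73: h=8 -> slot 8
Insert 49: h=10 -> slot 10
Insert 88: h=10, 1 probes -> slot 11
Insert 25: h=12 -> slot 12

Table: [None, None, None, None, None, 83, None, None, 73, None, 49, 88, 25]


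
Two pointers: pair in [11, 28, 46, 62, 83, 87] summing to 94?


lo=0(11)+hi=5(87)=98
lo=0(11)+hi=4(83)=94

Yes: 11+83=94


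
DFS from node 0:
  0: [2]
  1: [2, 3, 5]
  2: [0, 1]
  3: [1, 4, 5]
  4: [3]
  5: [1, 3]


Visit 0, push [2]
Visit 2, push [1]
Visit 1, push [5, 3]
Visit 3, push [5, 4]
Visit 4, push []
Visit 5, push []

DFS order: [0, 2, 1, 3, 4, 5]


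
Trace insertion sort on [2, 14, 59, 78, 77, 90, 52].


Initial: [2, 14, 59, 78, 77, 90, 52]
Insert 14: [2, 14, 59, 78, 77, 90, 52]
Insert 59: [2, 14, 59, 78, 77, 90, 52]
Insert 78: [2, 14, 59, 78, 77, 90, 52]
Insert 77: [2, 14, 59, 77, 78, 90, 52]
Insert 90: [2, 14, 59, 77, 78, 90, 52]
Insert 52: [2, 14, 52, 59, 77, 78, 90]

Sorted: [2, 14, 52, 59, 77, 78, 90]


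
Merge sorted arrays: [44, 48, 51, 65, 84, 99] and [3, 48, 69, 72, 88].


Take 3 from B
Take 44 from A
Take 48 from A
Take 48 from B
Take 51 from A
Take 65 from A
Take 69 from B
Take 72 from B
Take 84 from A
Take 88 from B

Merged: [3, 44, 48, 48, 51, 65, 69, 72, 84, 88, 99]


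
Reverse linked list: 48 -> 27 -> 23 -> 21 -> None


Step 1: curr=48, set curr.next=prev(None) | reversed so far: 48
Step 2: curr=27, set curr.next=prev(48) | reversed so far: 27 -> 48
Step 3: curr=23, set curr.next=prev(27) | reversed so far: 23 -> 27 -> 48
Step 4: curr=21, set curr.next=prev(23) | reversed so far: 21 -> 23 -> 27 -> 48

21 -> 23 -> 27 -> 48 -> None


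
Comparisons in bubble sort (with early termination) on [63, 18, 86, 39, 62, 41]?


Algorithm: bubble sort (with early termination)
Input: [63, 18, 86, 39, 62, 41]
Sorted: [18, 39, 41, 62, 63, 86]

14


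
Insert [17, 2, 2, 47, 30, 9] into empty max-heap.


Insert 17: [17]
Insert 2: [17, 2]
Insert 2: [17, 2, 2]
Insert 47: [47, 17, 2, 2]
Insert 30: [47, 30, 2, 2, 17]
Insert 9: [47, 30, 9, 2, 17, 2]

Final heap: [47, 30, 9, 2, 17, 2]


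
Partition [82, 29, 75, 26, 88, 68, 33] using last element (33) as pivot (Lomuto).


Pivot: 33
  29 <= 33: swap -> [29, 82, 75, 26, 88, 68, 33]
  26 <= 33: swap -> [29, 26, 75, 82, 88, 68, 33]
Place pivot at 2: [29, 26, 33, 82, 88, 68, 75]

Partitioned: [29, 26, 33, 82, 88, 68, 75]


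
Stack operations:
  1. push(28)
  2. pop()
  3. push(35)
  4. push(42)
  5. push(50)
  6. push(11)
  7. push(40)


push(28) -> [28]
pop()->28, []
push(35) -> [35]
push(42) -> [35, 42]
push(50) -> [35, 42, 50]
push(11) -> [35, 42, 50, 11]
push(40) -> [35, 42, 50, 11, 40]

Final stack: [35, 42, 50, 11, 40]


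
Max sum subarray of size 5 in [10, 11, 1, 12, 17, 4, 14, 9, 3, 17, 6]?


[0:5]: 51
[1:6]: 45
[2:7]: 48
[3:8]: 56
[4:9]: 47
[5:10]: 47
[6:11]: 49

Max: 56 at [3:8]


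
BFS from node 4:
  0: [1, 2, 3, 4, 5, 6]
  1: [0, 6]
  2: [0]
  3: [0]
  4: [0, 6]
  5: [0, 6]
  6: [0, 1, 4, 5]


Visit 4, enqueue [0, 6]
Visit 0, enqueue [1, 2, 3, 5]
Visit 6, enqueue []
Visit 1, enqueue []
Visit 2, enqueue []
Visit 3, enqueue []
Visit 5, enqueue []

BFS order: [4, 0, 6, 1, 2, 3, 5]


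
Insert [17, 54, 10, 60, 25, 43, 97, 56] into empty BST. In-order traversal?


Insert 17: root
Insert 54: R from 17
Insert 10: L from 17
Insert 60: R from 17 -> R from 54
Insert 25: R from 17 -> L from 54
Insert 43: R from 17 -> L from 54 -> R from 25
Insert 97: R from 17 -> R from 54 -> R from 60
Insert 56: R from 17 -> R from 54 -> L from 60

In-order: [10, 17, 25, 43, 54, 56, 60, 97]


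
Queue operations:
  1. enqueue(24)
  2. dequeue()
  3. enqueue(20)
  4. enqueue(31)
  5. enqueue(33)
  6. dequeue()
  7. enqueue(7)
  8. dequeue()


enqueue(24) -> [24]
dequeue()->24, []
enqueue(20) -> [20]
enqueue(31) -> [20, 31]
enqueue(33) -> [20, 31, 33]
dequeue()->20, [31, 33]
enqueue(7) -> [31, 33, 7]
dequeue()->31, [33, 7]

Final queue: [33, 7]


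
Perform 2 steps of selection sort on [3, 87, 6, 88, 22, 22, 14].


Initial: [3, 87, 6, 88, 22, 22, 14]
Step 1: min=3 at 0
  Swap: [3, 87, 6, 88, 22, 22, 14]
Step 2: min=6 at 2
  Swap: [3, 6, 87, 88, 22, 22, 14]

After 2 steps: [3, 6, 87, 88, 22, 22, 14]


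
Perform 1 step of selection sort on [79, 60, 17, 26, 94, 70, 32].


Initial: [79, 60, 17, 26, 94, 70, 32]
Step 1: min=17 at 2
  Swap: [17, 60, 79, 26, 94, 70, 32]

After 1 step: [17, 60, 79, 26, 94, 70, 32]


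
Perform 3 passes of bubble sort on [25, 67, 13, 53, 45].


Initial: [25, 67, 13, 53, 45]
Pass 1: [25, 13, 53, 45, 67] (3 swaps)
Pass 2: [13, 25, 45, 53, 67] (2 swaps)
Pass 3: [13, 25, 45, 53, 67] (0 swaps)

After 3 passes: [13, 25, 45, 53, 67]


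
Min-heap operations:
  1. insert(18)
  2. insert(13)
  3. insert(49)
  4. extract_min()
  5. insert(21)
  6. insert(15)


insert(18) -> [18]
insert(13) -> [13, 18]
insert(49) -> [13, 18, 49]
extract_min()->13, [18, 49]
insert(21) -> [18, 49, 21]
insert(15) -> [15, 18, 21, 49]

Final heap: [15, 18, 21, 49]


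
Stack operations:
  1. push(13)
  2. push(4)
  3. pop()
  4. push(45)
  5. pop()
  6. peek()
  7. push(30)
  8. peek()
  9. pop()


push(13) -> [13]
push(4) -> [13, 4]
pop()->4, [13]
push(45) -> [13, 45]
pop()->45, [13]
peek()->13
push(30) -> [13, 30]
peek()->30
pop()->30, [13]

Final stack: [13]


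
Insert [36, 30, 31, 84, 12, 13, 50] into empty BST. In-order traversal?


Insert 36: root
Insert 30: L from 36
Insert 31: L from 36 -> R from 30
Insert 84: R from 36
Insert 12: L from 36 -> L from 30
Insert 13: L from 36 -> L from 30 -> R from 12
Insert 50: R from 36 -> L from 84

In-order: [12, 13, 30, 31, 36, 50, 84]


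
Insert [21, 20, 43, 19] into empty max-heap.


Insert 21: [21]
Insert 20: [21, 20]
Insert 43: [43, 20, 21]
Insert 19: [43, 20, 21, 19]

Final heap: [43, 20, 21, 19]


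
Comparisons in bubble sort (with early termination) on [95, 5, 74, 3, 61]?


Algorithm: bubble sort (with early termination)
Input: [95, 5, 74, 3, 61]
Sorted: [3, 5, 61, 74, 95]

10


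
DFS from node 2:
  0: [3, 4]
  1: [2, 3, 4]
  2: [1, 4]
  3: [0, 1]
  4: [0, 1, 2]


Visit 2, push [4, 1]
Visit 1, push [4, 3]
Visit 3, push [0]
Visit 0, push [4]
Visit 4, push []

DFS order: [2, 1, 3, 0, 4]


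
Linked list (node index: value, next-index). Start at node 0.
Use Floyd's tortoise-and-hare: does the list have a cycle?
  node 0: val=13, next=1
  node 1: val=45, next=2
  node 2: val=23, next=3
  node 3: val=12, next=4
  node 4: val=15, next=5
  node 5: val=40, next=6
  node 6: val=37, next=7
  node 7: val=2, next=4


Floyd's tortoise (slow, +1) and hare (fast, +2):
  init: slow=0, fast=0
  step 1: slow=1, fast=2
  step 2: slow=2, fast=4
  step 3: slow=3, fast=6
  step 4: slow=4, fast=4
  slow == fast at node 4: cycle detected

Cycle: yes


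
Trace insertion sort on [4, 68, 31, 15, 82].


Initial: [4, 68, 31, 15, 82]
Insert 68: [4, 68, 31, 15, 82]
Insert 31: [4, 31, 68, 15, 82]
Insert 15: [4, 15, 31, 68, 82]
Insert 82: [4, 15, 31, 68, 82]

Sorted: [4, 15, 31, 68, 82]


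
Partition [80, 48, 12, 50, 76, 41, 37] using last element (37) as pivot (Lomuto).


Pivot: 37
  12 <= 37: swap -> [12, 48, 80, 50, 76, 41, 37]
Place pivot at 1: [12, 37, 80, 50, 76, 41, 48]

Partitioned: [12, 37, 80, 50, 76, 41, 48]


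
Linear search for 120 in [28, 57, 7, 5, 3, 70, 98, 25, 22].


i=0: 28!=120
i=1: 57!=120
i=2: 7!=120
i=3: 5!=120
i=4: 3!=120
i=5: 70!=120
i=6: 98!=120
i=7: 25!=120
i=8: 22!=120

Not found, 9 comps


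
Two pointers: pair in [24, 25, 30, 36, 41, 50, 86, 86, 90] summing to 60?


lo=0(24)+hi=8(90)=114
lo=0(24)+hi=7(86)=110
lo=0(24)+hi=6(86)=110
lo=0(24)+hi=5(50)=74
lo=0(24)+hi=4(41)=65
lo=0(24)+hi=3(36)=60

Yes: 24+36=60


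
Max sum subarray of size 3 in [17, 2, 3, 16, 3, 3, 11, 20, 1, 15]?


[0:3]: 22
[1:4]: 21
[2:5]: 22
[3:6]: 22
[4:7]: 17
[5:8]: 34
[6:9]: 32
[7:10]: 36

Max: 36 at [7:10]


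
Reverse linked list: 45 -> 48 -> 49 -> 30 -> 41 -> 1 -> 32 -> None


Step 1: curr=45, set curr.next=prev(None) | reversed so far: 45
Step 2: curr=48, set curr.next=prev(45) | reversed so far: 48 -> 45
Step 3: curr=49, set curr.next=prev(48) | reversed so far: 49 -> 48 -> 45
Step 4: curr=30, set curr.next=prev(49) | reversed so far: 30 -> 49 -> 48 -> 45
Step 5: curr=41, set curr.next=prev(30) | reversed so far: 41 -> 30 -> 49 -> 48 -> 45
Step 6: curr=1, set curr.next=prev(41) | reversed so far: 1 -> 41 -> 30 -> 49 -> 48 -> 45
Step 7: curr=32, set curr.next=prev(1) | reversed so far: 32 -> 1 -> 41 -> 30 -> 49 -> 48 -> 45

32 -> 1 -> 41 -> 30 -> 49 -> 48 -> 45 -> None


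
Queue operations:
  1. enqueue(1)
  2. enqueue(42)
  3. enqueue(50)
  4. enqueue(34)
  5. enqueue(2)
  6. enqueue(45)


enqueue(1) -> [1]
enqueue(42) -> [1, 42]
enqueue(50) -> [1, 42, 50]
enqueue(34) -> [1, 42, 50, 34]
enqueue(2) -> [1, 42, 50, 34, 2]
enqueue(45) -> [1, 42, 50, 34, 2, 45]

Final queue: [1, 42, 50, 34, 2, 45]


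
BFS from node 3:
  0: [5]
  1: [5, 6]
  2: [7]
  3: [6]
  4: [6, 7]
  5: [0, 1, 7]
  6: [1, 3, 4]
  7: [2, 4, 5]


Visit 3, enqueue [6]
Visit 6, enqueue [1, 4]
Visit 1, enqueue [5]
Visit 4, enqueue [7]
Visit 5, enqueue [0]
Visit 7, enqueue [2]
Visit 0, enqueue []
Visit 2, enqueue []

BFS order: [3, 6, 1, 4, 5, 7, 0, 2]


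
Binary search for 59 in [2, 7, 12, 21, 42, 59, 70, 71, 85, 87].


Step 1: lo=0, hi=9, mid=4, val=42
Step 2: lo=5, hi=9, mid=7, val=71
Step 3: lo=5, hi=6, mid=5, val=59

Found at index 5


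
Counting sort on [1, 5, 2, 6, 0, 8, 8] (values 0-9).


Input: [1, 5, 2, 6, 0, 8, 8]
Counts: [1, 1, 1, 0, 0, 1, 1, 0, 2, 0]

Sorted: [0, 1, 2, 5, 6, 8, 8]


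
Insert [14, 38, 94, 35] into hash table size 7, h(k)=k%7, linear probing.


Insert 14: h=0 -> slot 0
Insert 38: h=3 -> slot 3
Insert 94: h=3, 1 probes -> slot 4
Insert 35: h=0, 1 probes -> slot 1

Table: [14, 35, None, 38, 94, None, None]


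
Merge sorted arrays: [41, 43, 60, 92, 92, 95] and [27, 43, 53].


Take 27 from B
Take 41 from A
Take 43 from A
Take 43 from B
Take 53 from B

Merged: [27, 41, 43, 43, 53, 60, 92, 92, 95]


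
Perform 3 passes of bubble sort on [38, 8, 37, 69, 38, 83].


Initial: [38, 8, 37, 69, 38, 83]
Pass 1: [8, 37, 38, 38, 69, 83] (3 swaps)
Pass 2: [8, 37, 38, 38, 69, 83] (0 swaps)
Pass 3: [8, 37, 38, 38, 69, 83] (0 swaps)

After 3 passes: [8, 37, 38, 38, 69, 83]


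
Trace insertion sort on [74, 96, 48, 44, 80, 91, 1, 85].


Initial: [74, 96, 48, 44, 80, 91, 1, 85]
Insert 96: [74, 96, 48, 44, 80, 91, 1, 85]
Insert 48: [48, 74, 96, 44, 80, 91, 1, 85]
Insert 44: [44, 48, 74, 96, 80, 91, 1, 85]
Insert 80: [44, 48, 74, 80, 96, 91, 1, 85]
Insert 91: [44, 48, 74, 80, 91, 96, 1, 85]
Insert 1: [1, 44, 48, 74, 80, 91, 96, 85]
Insert 85: [1, 44, 48, 74, 80, 85, 91, 96]

Sorted: [1, 44, 48, 74, 80, 85, 91, 96]


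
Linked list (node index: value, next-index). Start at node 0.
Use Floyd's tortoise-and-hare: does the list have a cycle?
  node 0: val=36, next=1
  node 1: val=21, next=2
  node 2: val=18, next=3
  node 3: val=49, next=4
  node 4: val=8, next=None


Floyd's tortoise (slow, +1) and hare (fast, +2):
  init: slow=0, fast=0
  step 1: slow=1, fast=2
  step 2: slow=2, fast=4
  step 3: fast -> None, no cycle

Cycle: no


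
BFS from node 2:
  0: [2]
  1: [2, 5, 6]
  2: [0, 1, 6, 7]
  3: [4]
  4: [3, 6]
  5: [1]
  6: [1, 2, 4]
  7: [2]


Visit 2, enqueue [0, 1, 6, 7]
Visit 0, enqueue []
Visit 1, enqueue [5]
Visit 6, enqueue [4]
Visit 7, enqueue []
Visit 5, enqueue []
Visit 4, enqueue [3]
Visit 3, enqueue []

BFS order: [2, 0, 1, 6, 7, 5, 4, 3]


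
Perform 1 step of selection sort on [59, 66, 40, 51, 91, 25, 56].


Initial: [59, 66, 40, 51, 91, 25, 56]
Step 1: min=25 at 5
  Swap: [25, 66, 40, 51, 91, 59, 56]

After 1 step: [25, 66, 40, 51, 91, 59, 56]


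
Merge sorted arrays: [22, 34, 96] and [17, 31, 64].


Take 17 from B
Take 22 from A
Take 31 from B
Take 34 from A
Take 64 from B

Merged: [17, 22, 31, 34, 64, 96]


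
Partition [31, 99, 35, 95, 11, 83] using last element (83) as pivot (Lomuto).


Pivot: 83
  31 <= 83: advance i (no swap)
  35 <= 83: swap -> [31, 35, 99, 95, 11, 83]
  11 <= 83: swap -> [31, 35, 11, 95, 99, 83]
Place pivot at 3: [31, 35, 11, 83, 99, 95]

Partitioned: [31, 35, 11, 83, 99, 95]


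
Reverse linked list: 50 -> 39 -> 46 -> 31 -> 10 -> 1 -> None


Step 1: curr=50, set curr.next=prev(None) | reversed so far: 50
Step 2: curr=39, set curr.next=prev(50) | reversed so far: 39 -> 50
Step 3: curr=46, set curr.next=prev(39) | reversed so far: 46 -> 39 -> 50
Step 4: curr=31, set curr.next=prev(46) | reversed so far: 31 -> 46 -> 39 -> 50
Step 5: curr=10, set curr.next=prev(31) | reversed so far: 10 -> 31 -> 46 -> 39 -> 50
Step 6: curr=1, set curr.next=prev(10) | reversed so far: 1 -> 10 -> 31 -> 46 -> 39 -> 50

1 -> 10 -> 31 -> 46 -> 39 -> 50 -> None


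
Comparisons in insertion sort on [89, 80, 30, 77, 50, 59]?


Algorithm: insertion sort
Input: [89, 80, 30, 77, 50, 59]
Sorted: [30, 50, 59, 77, 80, 89]

14


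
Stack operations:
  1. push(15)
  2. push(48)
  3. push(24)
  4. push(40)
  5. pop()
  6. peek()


push(15) -> [15]
push(48) -> [15, 48]
push(24) -> [15, 48, 24]
push(40) -> [15, 48, 24, 40]
pop()->40, [15, 48, 24]
peek()->24

Final stack: [15, 48, 24]


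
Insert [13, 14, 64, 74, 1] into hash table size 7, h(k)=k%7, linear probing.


Insert 13: h=6 -> slot 6
Insert 14: h=0 -> slot 0
Insert 64: h=1 -> slot 1
Insert 74: h=4 -> slot 4
Insert 1: h=1, 1 probes -> slot 2

Table: [14, 64, 1, None, 74, None, 13]


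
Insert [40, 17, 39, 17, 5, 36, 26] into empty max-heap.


Insert 40: [40]
Insert 17: [40, 17]
Insert 39: [40, 17, 39]
Insert 17: [40, 17, 39, 17]
Insert 5: [40, 17, 39, 17, 5]
Insert 36: [40, 17, 39, 17, 5, 36]
Insert 26: [40, 17, 39, 17, 5, 36, 26]

Final heap: [40, 17, 39, 17, 5, 36, 26]


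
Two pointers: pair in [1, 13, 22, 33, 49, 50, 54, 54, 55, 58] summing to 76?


lo=0(1)+hi=9(58)=59
lo=1(13)+hi=9(58)=71
lo=2(22)+hi=9(58)=80
lo=2(22)+hi=8(55)=77
lo=2(22)+hi=7(54)=76

Yes: 22+54=76


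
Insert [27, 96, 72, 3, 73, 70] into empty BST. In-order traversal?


Insert 27: root
Insert 96: R from 27
Insert 72: R from 27 -> L from 96
Insert 3: L from 27
Insert 73: R from 27 -> L from 96 -> R from 72
Insert 70: R from 27 -> L from 96 -> L from 72

In-order: [3, 27, 70, 72, 73, 96]


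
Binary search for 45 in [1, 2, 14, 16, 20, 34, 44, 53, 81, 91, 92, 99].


Step 1: lo=0, hi=11, mid=5, val=34
Step 2: lo=6, hi=11, mid=8, val=81
Step 3: lo=6, hi=7, mid=6, val=44
Step 4: lo=7, hi=7, mid=7, val=53

Not found


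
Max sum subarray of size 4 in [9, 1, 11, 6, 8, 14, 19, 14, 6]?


[0:4]: 27
[1:5]: 26
[2:6]: 39
[3:7]: 47
[4:8]: 55
[5:9]: 53

Max: 55 at [4:8]


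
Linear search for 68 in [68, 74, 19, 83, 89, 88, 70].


i=0: 68==68 found!

Found at 0, 1 comps


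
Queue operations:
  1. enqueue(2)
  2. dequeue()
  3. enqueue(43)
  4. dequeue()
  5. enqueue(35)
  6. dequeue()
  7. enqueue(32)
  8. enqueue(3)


enqueue(2) -> [2]
dequeue()->2, []
enqueue(43) -> [43]
dequeue()->43, []
enqueue(35) -> [35]
dequeue()->35, []
enqueue(32) -> [32]
enqueue(3) -> [32, 3]

Final queue: [32, 3]


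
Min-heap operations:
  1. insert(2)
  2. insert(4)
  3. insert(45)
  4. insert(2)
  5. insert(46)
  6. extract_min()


insert(2) -> [2]
insert(4) -> [2, 4]
insert(45) -> [2, 4, 45]
insert(2) -> [2, 2, 45, 4]
insert(46) -> [2, 2, 45, 4, 46]
extract_min()->2, [2, 4, 45, 46]

Final heap: [2, 4, 45, 46]


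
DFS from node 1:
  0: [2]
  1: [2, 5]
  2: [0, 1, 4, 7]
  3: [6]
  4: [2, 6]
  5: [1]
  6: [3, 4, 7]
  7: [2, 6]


Visit 1, push [5, 2]
Visit 2, push [7, 4, 0]
Visit 0, push []
Visit 4, push [6]
Visit 6, push [7, 3]
Visit 3, push []
Visit 7, push []
Visit 5, push []

DFS order: [1, 2, 0, 4, 6, 3, 7, 5]


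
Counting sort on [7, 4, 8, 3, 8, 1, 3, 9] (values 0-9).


Input: [7, 4, 8, 3, 8, 1, 3, 9]
Counts: [0, 1, 0, 2, 1, 0, 0, 1, 2, 1]

Sorted: [1, 3, 3, 4, 7, 8, 8, 9]


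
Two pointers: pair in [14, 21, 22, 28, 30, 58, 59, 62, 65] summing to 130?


lo=0(14)+hi=8(65)=79
lo=1(21)+hi=8(65)=86
lo=2(22)+hi=8(65)=87
lo=3(28)+hi=8(65)=93
lo=4(30)+hi=8(65)=95
lo=5(58)+hi=8(65)=123
lo=6(59)+hi=8(65)=124
lo=7(62)+hi=8(65)=127

No pair found


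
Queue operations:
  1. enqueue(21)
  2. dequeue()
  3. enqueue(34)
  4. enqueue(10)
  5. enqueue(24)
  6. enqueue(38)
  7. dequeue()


enqueue(21) -> [21]
dequeue()->21, []
enqueue(34) -> [34]
enqueue(10) -> [34, 10]
enqueue(24) -> [34, 10, 24]
enqueue(38) -> [34, 10, 24, 38]
dequeue()->34, [10, 24, 38]

Final queue: [10, 24, 38]


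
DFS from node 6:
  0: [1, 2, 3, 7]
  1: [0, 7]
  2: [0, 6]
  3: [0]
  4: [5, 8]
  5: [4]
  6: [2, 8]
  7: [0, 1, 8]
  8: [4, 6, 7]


Visit 6, push [8, 2]
Visit 2, push [0]
Visit 0, push [7, 3, 1]
Visit 1, push [7]
Visit 7, push [8]
Visit 8, push [4]
Visit 4, push [5]
Visit 5, push []
Visit 3, push []

DFS order: [6, 2, 0, 1, 7, 8, 4, 5, 3]


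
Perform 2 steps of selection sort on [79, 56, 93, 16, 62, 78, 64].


Initial: [79, 56, 93, 16, 62, 78, 64]
Step 1: min=16 at 3
  Swap: [16, 56, 93, 79, 62, 78, 64]
Step 2: min=56 at 1
  Swap: [16, 56, 93, 79, 62, 78, 64]

After 2 steps: [16, 56, 93, 79, 62, 78, 64]


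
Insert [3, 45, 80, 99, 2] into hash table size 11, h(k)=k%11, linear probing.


Insert 3: h=3 -> slot 3
Insert 45: h=1 -> slot 1
Insert 80: h=3, 1 probes -> slot 4
Insert 99: h=0 -> slot 0
Insert 2: h=2 -> slot 2

Table: [99, 45, 2, 3, 80, None, None, None, None, None, None]


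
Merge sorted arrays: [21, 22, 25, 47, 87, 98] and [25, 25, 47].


Take 21 from A
Take 22 from A
Take 25 from A
Take 25 from B
Take 25 from B
Take 47 from A
Take 47 from B

Merged: [21, 22, 25, 25, 25, 47, 47, 87, 98]


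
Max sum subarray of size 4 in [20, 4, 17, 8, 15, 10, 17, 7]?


[0:4]: 49
[1:5]: 44
[2:6]: 50
[3:7]: 50
[4:8]: 49

Max: 50 at [2:6]


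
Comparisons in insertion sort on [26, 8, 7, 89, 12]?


Algorithm: insertion sort
Input: [26, 8, 7, 89, 12]
Sorted: [7, 8, 12, 26, 89]

7


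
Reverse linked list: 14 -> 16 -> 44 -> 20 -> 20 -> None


Step 1: curr=14, set curr.next=prev(None) | reversed so far: 14
Step 2: curr=16, set curr.next=prev(14) | reversed so far: 16 -> 14
Step 3: curr=44, set curr.next=prev(16) | reversed so far: 44 -> 16 -> 14
Step 4: curr=20, set curr.next=prev(44) | reversed so far: 20 -> 44 -> 16 -> 14
Step 5: curr=20, set curr.next=prev(20) | reversed so far: 20 -> 20 -> 44 -> 16 -> 14

20 -> 20 -> 44 -> 16 -> 14 -> None


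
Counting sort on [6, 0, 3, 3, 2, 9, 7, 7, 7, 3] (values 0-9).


Input: [6, 0, 3, 3, 2, 9, 7, 7, 7, 3]
Counts: [1, 0, 1, 3, 0, 0, 1, 3, 0, 1]

Sorted: [0, 2, 3, 3, 3, 6, 7, 7, 7, 9]


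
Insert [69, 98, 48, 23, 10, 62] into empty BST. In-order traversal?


Insert 69: root
Insert 98: R from 69
Insert 48: L from 69
Insert 23: L from 69 -> L from 48
Insert 10: L from 69 -> L from 48 -> L from 23
Insert 62: L from 69 -> R from 48

In-order: [10, 23, 48, 62, 69, 98]


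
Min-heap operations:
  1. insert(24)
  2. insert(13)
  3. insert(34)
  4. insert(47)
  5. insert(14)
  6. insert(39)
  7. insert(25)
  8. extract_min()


insert(24) -> [24]
insert(13) -> [13, 24]
insert(34) -> [13, 24, 34]
insert(47) -> [13, 24, 34, 47]
insert(14) -> [13, 14, 34, 47, 24]
insert(39) -> [13, 14, 34, 47, 24, 39]
insert(25) -> [13, 14, 25, 47, 24, 39, 34]
extract_min()->13, [14, 24, 25, 47, 34, 39]

Final heap: [14, 24, 25, 47, 34, 39]


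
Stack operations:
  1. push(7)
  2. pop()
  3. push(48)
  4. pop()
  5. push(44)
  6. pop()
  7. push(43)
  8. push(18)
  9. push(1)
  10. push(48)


push(7) -> [7]
pop()->7, []
push(48) -> [48]
pop()->48, []
push(44) -> [44]
pop()->44, []
push(43) -> [43]
push(18) -> [43, 18]
push(1) -> [43, 18, 1]
push(48) -> [43, 18, 1, 48]

Final stack: [43, 18, 1, 48]


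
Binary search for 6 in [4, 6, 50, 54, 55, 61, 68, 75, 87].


Step 1: lo=0, hi=8, mid=4, val=55
Step 2: lo=0, hi=3, mid=1, val=6

Found at index 1


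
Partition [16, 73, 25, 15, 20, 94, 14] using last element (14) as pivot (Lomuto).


Pivot: 14
Place pivot at 0: [14, 73, 25, 15, 20, 94, 16]

Partitioned: [14, 73, 25, 15, 20, 94, 16]


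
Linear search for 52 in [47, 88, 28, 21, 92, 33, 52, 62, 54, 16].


i=0: 47!=52
i=1: 88!=52
i=2: 28!=52
i=3: 21!=52
i=4: 92!=52
i=5: 33!=52
i=6: 52==52 found!

Found at 6, 7 comps


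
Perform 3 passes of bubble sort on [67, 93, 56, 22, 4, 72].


Initial: [67, 93, 56, 22, 4, 72]
Pass 1: [67, 56, 22, 4, 72, 93] (4 swaps)
Pass 2: [56, 22, 4, 67, 72, 93] (3 swaps)
Pass 3: [22, 4, 56, 67, 72, 93] (2 swaps)

After 3 passes: [22, 4, 56, 67, 72, 93]


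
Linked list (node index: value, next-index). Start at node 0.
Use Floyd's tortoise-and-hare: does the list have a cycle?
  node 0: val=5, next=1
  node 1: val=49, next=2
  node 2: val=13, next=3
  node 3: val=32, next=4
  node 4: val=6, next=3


Floyd's tortoise (slow, +1) and hare (fast, +2):
  init: slow=0, fast=0
  step 1: slow=1, fast=2
  step 2: slow=2, fast=4
  step 3: slow=3, fast=4
  step 4: slow=4, fast=4
  slow == fast at node 4: cycle detected

Cycle: yes


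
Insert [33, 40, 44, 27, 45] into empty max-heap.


Insert 33: [33]
Insert 40: [40, 33]
Insert 44: [44, 33, 40]
Insert 27: [44, 33, 40, 27]
Insert 45: [45, 44, 40, 27, 33]

Final heap: [45, 44, 40, 27, 33]


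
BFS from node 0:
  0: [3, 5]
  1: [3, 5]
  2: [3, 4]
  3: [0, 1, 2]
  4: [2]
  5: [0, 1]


Visit 0, enqueue [3, 5]
Visit 3, enqueue [1, 2]
Visit 5, enqueue []
Visit 1, enqueue []
Visit 2, enqueue [4]
Visit 4, enqueue []

BFS order: [0, 3, 5, 1, 2, 4]


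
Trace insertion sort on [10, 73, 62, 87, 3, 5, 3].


Initial: [10, 73, 62, 87, 3, 5, 3]
Insert 73: [10, 73, 62, 87, 3, 5, 3]
Insert 62: [10, 62, 73, 87, 3, 5, 3]
Insert 87: [10, 62, 73, 87, 3, 5, 3]
Insert 3: [3, 10, 62, 73, 87, 5, 3]
Insert 5: [3, 5, 10, 62, 73, 87, 3]
Insert 3: [3, 3, 5, 10, 62, 73, 87]

Sorted: [3, 3, 5, 10, 62, 73, 87]


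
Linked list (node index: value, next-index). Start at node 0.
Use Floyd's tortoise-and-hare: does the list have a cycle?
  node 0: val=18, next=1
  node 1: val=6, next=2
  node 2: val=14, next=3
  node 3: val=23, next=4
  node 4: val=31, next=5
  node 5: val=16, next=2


Floyd's tortoise (slow, +1) and hare (fast, +2):
  init: slow=0, fast=0
  step 1: slow=1, fast=2
  step 2: slow=2, fast=4
  step 3: slow=3, fast=2
  step 4: slow=4, fast=4
  slow == fast at node 4: cycle detected

Cycle: yes


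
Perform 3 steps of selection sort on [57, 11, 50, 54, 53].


Initial: [57, 11, 50, 54, 53]
Step 1: min=11 at 1
  Swap: [11, 57, 50, 54, 53]
Step 2: min=50 at 2
  Swap: [11, 50, 57, 54, 53]
Step 3: min=53 at 4
  Swap: [11, 50, 53, 54, 57]

After 3 steps: [11, 50, 53, 54, 57]


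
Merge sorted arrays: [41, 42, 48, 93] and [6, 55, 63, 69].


Take 6 from B
Take 41 from A
Take 42 from A
Take 48 from A
Take 55 from B
Take 63 from B
Take 69 from B

Merged: [6, 41, 42, 48, 55, 63, 69, 93]


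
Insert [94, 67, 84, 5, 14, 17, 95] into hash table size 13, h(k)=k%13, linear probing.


Insert 94: h=3 -> slot 3
Insert 67: h=2 -> slot 2
Insert 84: h=6 -> slot 6
Insert 5: h=5 -> slot 5
Insert 14: h=1 -> slot 1
Insert 17: h=4 -> slot 4
Insert 95: h=4, 3 probes -> slot 7

Table: [None, 14, 67, 94, 17, 5, 84, 95, None, None, None, None, None]


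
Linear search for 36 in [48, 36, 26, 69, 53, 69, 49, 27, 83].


i=0: 48!=36
i=1: 36==36 found!

Found at 1, 2 comps


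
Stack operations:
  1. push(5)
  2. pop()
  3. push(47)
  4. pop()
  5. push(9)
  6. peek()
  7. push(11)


push(5) -> [5]
pop()->5, []
push(47) -> [47]
pop()->47, []
push(9) -> [9]
peek()->9
push(11) -> [9, 11]

Final stack: [9, 11]


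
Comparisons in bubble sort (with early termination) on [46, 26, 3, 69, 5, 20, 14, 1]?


Algorithm: bubble sort (with early termination)
Input: [46, 26, 3, 69, 5, 20, 14, 1]
Sorted: [1, 3, 5, 14, 20, 26, 46, 69]

28


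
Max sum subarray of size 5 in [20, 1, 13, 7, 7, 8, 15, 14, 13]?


[0:5]: 48
[1:6]: 36
[2:7]: 50
[3:8]: 51
[4:9]: 57

Max: 57 at [4:9]


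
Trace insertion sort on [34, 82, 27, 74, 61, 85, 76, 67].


Initial: [34, 82, 27, 74, 61, 85, 76, 67]
Insert 82: [34, 82, 27, 74, 61, 85, 76, 67]
Insert 27: [27, 34, 82, 74, 61, 85, 76, 67]
Insert 74: [27, 34, 74, 82, 61, 85, 76, 67]
Insert 61: [27, 34, 61, 74, 82, 85, 76, 67]
Insert 85: [27, 34, 61, 74, 82, 85, 76, 67]
Insert 76: [27, 34, 61, 74, 76, 82, 85, 67]
Insert 67: [27, 34, 61, 67, 74, 76, 82, 85]

Sorted: [27, 34, 61, 67, 74, 76, 82, 85]


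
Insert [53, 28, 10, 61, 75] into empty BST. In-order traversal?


Insert 53: root
Insert 28: L from 53
Insert 10: L from 53 -> L from 28
Insert 61: R from 53
Insert 75: R from 53 -> R from 61

In-order: [10, 28, 53, 61, 75]


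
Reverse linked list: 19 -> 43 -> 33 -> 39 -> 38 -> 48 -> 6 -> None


Step 1: curr=19, set curr.next=prev(None) | reversed so far: 19
Step 2: curr=43, set curr.next=prev(19) | reversed so far: 43 -> 19
Step 3: curr=33, set curr.next=prev(43) | reversed so far: 33 -> 43 -> 19
Step 4: curr=39, set curr.next=prev(33) | reversed so far: 39 -> 33 -> 43 -> 19
Step 5: curr=38, set curr.next=prev(39) | reversed so far: 38 -> 39 -> 33 -> 43 -> 19
Step 6: curr=48, set curr.next=prev(38) | reversed so far: 48 -> 38 -> 39 -> 33 -> 43 -> 19
Step 7: curr=6, set curr.next=prev(48) | reversed so far: 6 -> 48 -> 38 -> 39 -> 33 -> 43 -> 19

6 -> 48 -> 38 -> 39 -> 33 -> 43 -> 19 -> None


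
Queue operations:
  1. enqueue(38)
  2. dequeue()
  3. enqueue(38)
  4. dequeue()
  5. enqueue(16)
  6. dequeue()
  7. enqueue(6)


enqueue(38) -> [38]
dequeue()->38, []
enqueue(38) -> [38]
dequeue()->38, []
enqueue(16) -> [16]
dequeue()->16, []
enqueue(6) -> [6]

Final queue: [6]


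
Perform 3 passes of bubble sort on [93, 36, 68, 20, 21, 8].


Initial: [93, 36, 68, 20, 21, 8]
Pass 1: [36, 68, 20, 21, 8, 93] (5 swaps)
Pass 2: [36, 20, 21, 8, 68, 93] (3 swaps)
Pass 3: [20, 21, 8, 36, 68, 93] (3 swaps)

After 3 passes: [20, 21, 8, 36, 68, 93]


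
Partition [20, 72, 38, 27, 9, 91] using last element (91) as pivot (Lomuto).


Pivot: 91
  20 <= 91: advance i (no swap)
  72 <= 91: advance i (no swap)
  38 <= 91: advance i (no swap)
  27 <= 91: advance i (no swap)
  9 <= 91: advance i (no swap)
Place pivot at 5: [20, 72, 38, 27, 9, 91]

Partitioned: [20, 72, 38, 27, 9, 91]


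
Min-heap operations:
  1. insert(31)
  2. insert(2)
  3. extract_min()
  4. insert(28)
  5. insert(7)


insert(31) -> [31]
insert(2) -> [2, 31]
extract_min()->2, [31]
insert(28) -> [28, 31]
insert(7) -> [7, 31, 28]

Final heap: [7, 31, 28]


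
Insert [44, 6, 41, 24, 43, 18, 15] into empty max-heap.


Insert 44: [44]
Insert 6: [44, 6]
Insert 41: [44, 6, 41]
Insert 24: [44, 24, 41, 6]
Insert 43: [44, 43, 41, 6, 24]
Insert 18: [44, 43, 41, 6, 24, 18]
Insert 15: [44, 43, 41, 6, 24, 18, 15]

Final heap: [44, 43, 41, 6, 24, 18, 15]


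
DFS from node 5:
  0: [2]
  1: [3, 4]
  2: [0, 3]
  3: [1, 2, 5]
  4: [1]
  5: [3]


Visit 5, push [3]
Visit 3, push [2, 1]
Visit 1, push [4]
Visit 4, push []
Visit 2, push [0]
Visit 0, push []

DFS order: [5, 3, 1, 4, 2, 0]


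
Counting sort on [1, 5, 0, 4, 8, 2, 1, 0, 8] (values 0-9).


Input: [1, 5, 0, 4, 8, 2, 1, 0, 8]
Counts: [2, 2, 1, 0, 1, 1, 0, 0, 2, 0]

Sorted: [0, 0, 1, 1, 2, 4, 5, 8, 8]


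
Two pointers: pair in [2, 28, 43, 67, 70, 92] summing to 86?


lo=0(2)+hi=5(92)=94
lo=0(2)+hi=4(70)=72
lo=1(28)+hi=4(70)=98
lo=1(28)+hi=3(67)=95
lo=1(28)+hi=2(43)=71

No pair found


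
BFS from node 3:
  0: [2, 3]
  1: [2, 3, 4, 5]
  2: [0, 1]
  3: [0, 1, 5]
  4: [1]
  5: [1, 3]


Visit 3, enqueue [0, 1, 5]
Visit 0, enqueue [2]
Visit 1, enqueue [4]
Visit 5, enqueue []
Visit 2, enqueue []
Visit 4, enqueue []

BFS order: [3, 0, 1, 5, 2, 4]


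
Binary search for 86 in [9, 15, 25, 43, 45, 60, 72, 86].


Step 1: lo=0, hi=7, mid=3, val=43
Step 2: lo=4, hi=7, mid=5, val=60
Step 3: lo=6, hi=7, mid=6, val=72
Step 4: lo=7, hi=7, mid=7, val=86

Found at index 7


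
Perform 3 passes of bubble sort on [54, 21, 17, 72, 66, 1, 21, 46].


Initial: [54, 21, 17, 72, 66, 1, 21, 46]
Pass 1: [21, 17, 54, 66, 1, 21, 46, 72] (6 swaps)
Pass 2: [17, 21, 54, 1, 21, 46, 66, 72] (4 swaps)
Pass 3: [17, 21, 1, 21, 46, 54, 66, 72] (3 swaps)

After 3 passes: [17, 21, 1, 21, 46, 54, 66, 72]


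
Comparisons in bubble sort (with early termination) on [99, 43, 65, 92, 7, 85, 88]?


Algorithm: bubble sort (with early termination)
Input: [99, 43, 65, 92, 7, 85, 88]
Sorted: [7, 43, 65, 85, 88, 92, 99]

20


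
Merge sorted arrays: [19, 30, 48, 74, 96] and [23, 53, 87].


Take 19 from A
Take 23 from B
Take 30 from A
Take 48 from A
Take 53 from B
Take 74 from A
Take 87 from B

Merged: [19, 23, 30, 48, 53, 74, 87, 96]


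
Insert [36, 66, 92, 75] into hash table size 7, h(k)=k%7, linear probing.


Insert 36: h=1 -> slot 1
Insert 66: h=3 -> slot 3
Insert 92: h=1, 1 probes -> slot 2
Insert 75: h=5 -> slot 5

Table: [None, 36, 92, 66, None, 75, None]


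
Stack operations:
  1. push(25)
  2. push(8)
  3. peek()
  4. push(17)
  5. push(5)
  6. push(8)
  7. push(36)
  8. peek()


push(25) -> [25]
push(8) -> [25, 8]
peek()->8
push(17) -> [25, 8, 17]
push(5) -> [25, 8, 17, 5]
push(8) -> [25, 8, 17, 5, 8]
push(36) -> [25, 8, 17, 5, 8, 36]
peek()->36

Final stack: [25, 8, 17, 5, 8, 36]


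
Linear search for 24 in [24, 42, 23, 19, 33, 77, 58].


i=0: 24==24 found!

Found at 0, 1 comps


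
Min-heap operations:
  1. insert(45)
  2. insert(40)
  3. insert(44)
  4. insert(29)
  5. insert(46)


insert(45) -> [45]
insert(40) -> [40, 45]
insert(44) -> [40, 45, 44]
insert(29) -> [29, 40, 44, 45]
insert(46) -> [29, 40, 44, 45, 46]

Final heap: [29, 40, 44, 45, 46]


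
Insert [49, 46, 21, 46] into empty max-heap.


Insert 49: [49]
Insert 46: [49, 46]
Insert 21: [49, 46, 21]
Insert 46: [49, 46, 21, 46]

Final heap: [49, 46, 21, 46]


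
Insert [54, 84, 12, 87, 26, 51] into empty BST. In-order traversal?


Insert 54: root
Insert 84: R from 54
Insert 12: L from 54
Insert 87: R from 54 -> R from 84
Insert 26: L from 54 -> R from 12
Insert 51: L from 54 -> R from 12 -> R from 26

In-order: [12, 26, 51, 54, 84, 87]


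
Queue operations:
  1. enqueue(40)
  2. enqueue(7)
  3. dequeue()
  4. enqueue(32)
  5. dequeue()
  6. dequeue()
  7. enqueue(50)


enqueue(40) -> [40]
enqueue(7) -> [40, 7]
dequeue()->40, [7]
enqueue(32) -> [7, 32]
dequeue()->7, [32]
dequeue()->32, []
enqueue(50) -> [50]

Final queue: [50]


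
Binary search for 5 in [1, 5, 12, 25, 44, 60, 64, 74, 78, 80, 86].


Step 1: lo=0, hi=10, mid=5, val=60
Step 2: lo=0, hi=4, mid=2, val=12
Step 3: lo=0, hi=1, mid=0, val=1
Step 4: lo=1, hi=1, mid=1, val=5

Found at index 1


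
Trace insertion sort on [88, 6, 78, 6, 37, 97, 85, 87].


Initial: [88, 6, 78, 6, 37, 97, 85, 87]
Insert 6: [6, 88, 78, 6, 37, 97, 85, 87]
Insert 78: [6, 78, 88, 6, 37, 97, 85, 87]
Insert 6: [6, 6, 78, 88, 37, 97, 85, 87]
Insert 37: [6, 6, 37, 78, 88, 97, 85, 87]
Insert 97: [6, 6, 37, 78, 88, 97, 85, 87]
Insert 85: [6, 6, 37, 78, 85, 88, 97, 87]
Insert 87: [6, 6, 37, 78, 85, 87, 88, 97]

Sorted: [6, 6, 37, 78, 85, 87, 88, 97]


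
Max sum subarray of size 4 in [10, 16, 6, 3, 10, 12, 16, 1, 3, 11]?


[0:4]: 35
[1:5]: 35
[2:6]: 31
[3:7]: 41
[4:8]: 39
[5:9]: 32
[6:10]: 31

Max: 41 at [3:7]


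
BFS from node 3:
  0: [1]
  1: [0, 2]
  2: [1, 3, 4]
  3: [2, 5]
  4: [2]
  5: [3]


Visit 3, enqueue [2, 5]
Visit 2, enqueue [1, 4]
Visit 5, enqueue []
Visit 1, enqueue [0]
Visit 4, enqueue []
Visit 0, enqueue []

BFS order: [3, 2, 5, 1, 4, 0]


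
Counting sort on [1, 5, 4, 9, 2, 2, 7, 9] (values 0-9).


Input: [1, 5, 4, 9, 2, 2, 7, 9]
Counts: [0, 1, 2, 0, 1, 1, 0, 1, 0, 2]

Sorted: [1, 2, 2, 4, 5, 7, 9, 9]


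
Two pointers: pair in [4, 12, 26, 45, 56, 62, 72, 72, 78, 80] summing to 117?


lo=0(4)+hi=9(80)=84
lo=1(12)+hi=9(80)=92
lo=2(26)+hi=9(80)=106
lo=3(45)+hi=9(80)=125
lo=3(45)+hi=8(78)=123
lo=3(45)+hi=7(72)=117

Yes: 45+72=117


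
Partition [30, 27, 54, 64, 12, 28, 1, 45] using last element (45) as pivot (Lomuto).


Pivot: 45
  30 <= 45: advance i (no swap)
  27 <= 45: advance i (no swap)
  12 <= 45: swap -> [30, 27, 12, 64, 54, 28, 1, 45]
  28 <= 45: swap -> [30, 27, 12, 28, 54, 64, 1, 45]
  1 <= 45: swap -> [30, 27, 12, 28, 1, 64, 54, 45]
Place pivot at 5: [30, 27, 12, 28, 1, 45, 54, 64]

Partitioned: [30, 27, 12, 28, 1, 45, 54, 64]


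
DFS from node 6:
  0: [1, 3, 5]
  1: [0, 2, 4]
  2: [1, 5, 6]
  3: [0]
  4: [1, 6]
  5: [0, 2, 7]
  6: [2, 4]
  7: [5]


Visit 6, push [4, 2]
Visit 2, push [5, 1]
Visit 1, push [4, 0]
Visit 0, push [5, 3]
Visit 3, push []
Visit 5, push [7]
Visit 7, push []
Visit 4, push []

DFS order: [6, 2, 1, 0, 3, 5, 7, 4]


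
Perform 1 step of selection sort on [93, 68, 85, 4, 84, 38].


Initial: [93, 68, 85, 4, 84, 38]
Step 1: min=4 at 3
  Swap: [4, 68, 85, 93, 84, 38]

After 1 step: [4, 68, 85, 93, 84, 38]


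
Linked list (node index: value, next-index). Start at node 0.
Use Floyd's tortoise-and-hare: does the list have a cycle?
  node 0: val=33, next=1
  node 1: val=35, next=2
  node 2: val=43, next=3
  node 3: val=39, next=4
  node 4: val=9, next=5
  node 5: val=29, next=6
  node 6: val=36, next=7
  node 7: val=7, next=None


Floyd's tortoise (slow, +1) and hare (fast, +2):
  init: slow=0, fast=0
  step 1: slow=1, fast=2
  step 2: slow=2, fast=4
  step 3: slow=3, fast=6
  step 4: fast 6->7->None, no cycle

Cycle: no


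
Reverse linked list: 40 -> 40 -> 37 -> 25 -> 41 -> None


Step 1: curr=40, set curr.next=prev(None) | reversed so far: 40
Step 2: curr=40, set curr.next=prev(40) | reversed so far: 40 -> 40
Step 3: curr=37, set curr.next=prev(40) | reversed so far: 37 -> 40 -> 40
Step 4: curr=25, set curr.next=prev(37) | reversed so far: 25 -> 37 -> 40 -> 40
Step 5: curr=41, set curr.next=prev(25) | reversed so far: 41 -> 25 -> 37 -> 40 -> 40

41 -> 25 -> 37 -> 40 -> 40 -> None


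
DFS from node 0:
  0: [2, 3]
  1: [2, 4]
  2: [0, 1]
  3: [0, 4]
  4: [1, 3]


Visit 0, push [3, 2]
Visit 2, push [1]
Visit 1, push [4]
Visit 4, push [3]
Visit 3, push []

DFS order: [0, 2, 1, 4, 3]


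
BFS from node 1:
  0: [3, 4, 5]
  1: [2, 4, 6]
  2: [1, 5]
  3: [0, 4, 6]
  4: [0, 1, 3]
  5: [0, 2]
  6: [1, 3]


Visit 1, enqueue [2, 4, 6]
Visit 2, enqueue [5]
Visit 4, enqueue [0, 3]
Visit 6, enqueue []
Visit 5, enqueue []
Visit 0, enqueue []
Visit 3, enqueue []

BFS order: [1, 2, 4, 6, 5, 0, 3]


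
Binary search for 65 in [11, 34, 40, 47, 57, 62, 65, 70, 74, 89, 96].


Step 1: lo=0, hi=10, mid=5, val=62
Step 2: lo=6, hi=10, mid=8, val=74
Step 3: lo=6, hi=7, mid=6, val=65

Found at index 6


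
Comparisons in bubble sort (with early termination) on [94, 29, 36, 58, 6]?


Algorithm: bubble sort (with early termination)
Input: [94, 29, 36, 58, 6]
Sorted: [6, 29, 36, 58, 94]

10


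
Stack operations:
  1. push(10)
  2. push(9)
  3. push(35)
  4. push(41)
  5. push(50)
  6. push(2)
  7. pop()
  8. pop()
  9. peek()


push(10) -> [10]
push(9) -> [10, 9]
push(35) -> [10, 9, 35]
push(41) -> [10, 9, 35, 41]
push(50) -> [10, 9, 35, 41, 50]
push(2) -> [10, 9, 35, 41, 50, 2]
pop()->2, [10, 9, 35, 41, 50]
pop()->50, [10, 9, 35, 41]
peek()->41

Final stack: [10, 9, 35, 41]


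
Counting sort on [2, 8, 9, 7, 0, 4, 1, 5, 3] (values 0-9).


Input: [2, 8, 9, 7, 0, 4, 1, 5, 3]
Counts: [1, 1, 1, 1, 1, 1, 0, 1, 1, 1]

Sorted: [0, 1, 2, 3, 4, 5, 7, 8, 9]


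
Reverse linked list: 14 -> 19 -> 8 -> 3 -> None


Step 1: curr=14, set curr.next=prev(None) | reversed so far: 14
Step 2: curr=19, set curr.next=prev(14) | reversed so far: 19 -> 14
Step 3: curr=8, set curr.next=prev(19) | reversed so far: 8 -> 19 -> 14
Step 4: curr=3, set curr.next=prev(8) | reversed so far: 3 -> 8 -> 19 -> 14

3 -> 8 -> 19 -> 14 -> None
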